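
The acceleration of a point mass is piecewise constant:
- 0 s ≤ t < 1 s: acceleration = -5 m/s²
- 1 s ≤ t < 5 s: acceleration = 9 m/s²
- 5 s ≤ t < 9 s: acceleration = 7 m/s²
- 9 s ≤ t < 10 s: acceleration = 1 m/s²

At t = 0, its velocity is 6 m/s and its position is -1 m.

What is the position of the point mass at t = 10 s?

On each constant-a segment, Δv = aΔt and Δx = v₀Δt + ½aΔt²; chain segment to segment.
0–1 s: v starts 6 m/s; Δx = 6·1 + ½·-5·1² = 3.5 m; v ends 1 m/s.
1–5 s: v starts 1 m/s; Δx = 1·4 + ½·9·4² = 76 m; v ends 37 m/s.
5–9 s: v starts 37 m/s; Δx = 37·4 + ½·7·4² = 204 m; v ends 65 m/s.
9–10 s: v starts 65 m/s; Δx = 65·1 + ½·1·1² = 65.5 m; v ends 66 m/s.
x(10) = -1 + Σ Δx = 348 m.

348 m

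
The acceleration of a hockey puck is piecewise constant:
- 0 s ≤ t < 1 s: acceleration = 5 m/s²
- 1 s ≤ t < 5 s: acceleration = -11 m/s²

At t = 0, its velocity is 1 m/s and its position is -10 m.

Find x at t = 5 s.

-70.5 m

On each constant-a segment, Δv = aΔt and Δx = v₀Δt + ½aΔt²; chain segment to segment.
0–1 s: v starts 1 m/s; Δx = 1·1 + ½·5·1² = 3.5 m; v ends 6 m/s.
1–5 s: v starts 6 m/s; Δx = 6·4 + ½·-11·4² = -64 m; v ends -38 m/s.
x(5) = -10 + Σ Δx = -70.5 m.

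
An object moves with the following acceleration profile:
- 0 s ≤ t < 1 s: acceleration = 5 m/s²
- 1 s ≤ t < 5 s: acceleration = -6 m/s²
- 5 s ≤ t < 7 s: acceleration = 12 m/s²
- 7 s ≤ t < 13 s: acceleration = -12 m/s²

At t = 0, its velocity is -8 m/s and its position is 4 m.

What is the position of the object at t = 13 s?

-325.5 m

On each constant-a segment, Δv = aΔt and Δx = v₀Δt + ½aΔt²; chain segment to segment.
0–1 s: v starts -8 m/s; Δx = -8·1 + ½·5·1² = -5.5 m; v ends -3 m/s.
1–5 s: v starts -3 m/s; Δx = -3·4 + ½·-6·4² = -60 m; v ends -27 m/s.
5–7 s: v starts -27 m/s; Δx = -27·2 + ½·12·2² = -30 m; v ends -3 m/s.
7–13 s: v starts -3 m/s; Δx = -3·6 + ½·-12·6² = -234 m; v ends -75 m/s.
x(13) = 4 + Σ Δx = -325.5 m.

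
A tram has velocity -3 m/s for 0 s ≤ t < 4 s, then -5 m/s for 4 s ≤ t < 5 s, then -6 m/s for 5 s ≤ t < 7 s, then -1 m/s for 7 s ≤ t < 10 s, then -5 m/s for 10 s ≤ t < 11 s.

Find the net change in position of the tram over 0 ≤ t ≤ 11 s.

-37 m

Displacement is the signed area under the v-t curve.
0–4 s: -3 × 4 = -12 m
4–5 s: -5 × 1 = -5 m
5–7 s: -6 × 2 = -12 m
7–10 s: -1 × 3 = -3 m
10–11 s: -5 × 1 = -5 m
Net displacement = -37 m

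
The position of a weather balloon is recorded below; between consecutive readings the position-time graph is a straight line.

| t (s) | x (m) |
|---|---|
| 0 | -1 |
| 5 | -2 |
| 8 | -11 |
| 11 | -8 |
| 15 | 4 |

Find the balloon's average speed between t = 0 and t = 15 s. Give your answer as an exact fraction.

5/3 m/s

Average speed = (total path length)/(elapsed time); on a piecewise-linear x-t graph the path length is Σ|Δx|.
0–5 s: |Δx| = |-2 − -1| = 1 m
5–8 s: |Δx| = |-11 − -2| = 9 m
8–11 s: |Δx| = |-8 − -11| = 3 m
11–15 s: |Δx| = |4 − -8| = 12 m
Total path = 25 m; average speed = 25/15 = 5/3 m/s.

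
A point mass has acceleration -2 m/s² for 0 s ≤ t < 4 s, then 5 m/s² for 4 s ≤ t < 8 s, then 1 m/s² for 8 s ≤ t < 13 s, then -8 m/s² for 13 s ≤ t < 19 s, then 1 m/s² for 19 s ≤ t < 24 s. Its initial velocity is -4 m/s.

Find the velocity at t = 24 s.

-30 m/s

Δv equals the area under the a-t graph; then v = v₀ + Δv.
0–4 s: -2 × 4 = -8 m/s
4–8 s: 5 × 4 = 20 m/s
8–13 s: 1 × 5 = 5 m/s
13–19 s: -8 × 6 = -48 m/s
19–24 s: 1 × 5 = 5 m/s
Δv = -26 m/s, so v(24) = -4 + (-26) = -30 m/s.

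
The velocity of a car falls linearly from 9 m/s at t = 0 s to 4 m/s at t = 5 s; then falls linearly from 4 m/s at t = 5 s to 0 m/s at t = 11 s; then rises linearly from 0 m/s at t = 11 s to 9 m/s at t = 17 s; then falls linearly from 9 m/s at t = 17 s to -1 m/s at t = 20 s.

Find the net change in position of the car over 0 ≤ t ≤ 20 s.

83.5 m

Net displacement equals the area under the velocity-time graph (areas below the axis count negative).
0–5 s: ½(9 + 4)(5) = 32.5 m
5–11 s: ½(4 + 0)(6) = 12 m
11–17 s: ½(0 + 9)(6) = 27 m
17–20 s: ½(9 + -1)(3) = 12 m
Net displacement = 83.5 m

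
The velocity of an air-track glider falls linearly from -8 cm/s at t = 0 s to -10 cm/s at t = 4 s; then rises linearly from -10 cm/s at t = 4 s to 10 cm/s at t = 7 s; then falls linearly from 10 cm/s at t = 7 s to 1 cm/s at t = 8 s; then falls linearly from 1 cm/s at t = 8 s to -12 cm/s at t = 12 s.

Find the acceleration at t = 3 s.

Acceleration is the slope of the v-t graph on 0–4 s: (-10 − -8)/(4 − 0) = -0.5 cm/s².

-0.5 cm/s²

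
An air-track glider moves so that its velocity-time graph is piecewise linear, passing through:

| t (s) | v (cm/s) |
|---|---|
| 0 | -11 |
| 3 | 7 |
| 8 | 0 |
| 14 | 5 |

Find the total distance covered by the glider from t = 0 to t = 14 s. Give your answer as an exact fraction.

140/3 cm

Total distance travelled is ∫|v| dt — sum the magnitudes of each area piece.
0–3 s: v = 0 at t = 11/6 s; triangle areas 121/12 + 49/12 = 85/6 cm
3–8 s: |½(7 + 0)(5)| = 17.5 cm
8–14 s: |½(0 + 5)(6)| = 15 cm
Total distance = 140/3 cm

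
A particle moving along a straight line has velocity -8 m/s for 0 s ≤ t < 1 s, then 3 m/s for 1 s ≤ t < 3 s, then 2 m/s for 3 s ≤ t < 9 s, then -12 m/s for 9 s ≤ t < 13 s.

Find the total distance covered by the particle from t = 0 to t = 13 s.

Distance (not displacement) is the total path length: add the absolute areas under v-t.
0–1 s: |-8| × 1 = 8 m
1–3 s: |3| × 2 = 6 m
3–9 s: |2| × 6 = 12 m
9–13 s: |-12| × 4 = 48 m
Total distance = 74 m

74 m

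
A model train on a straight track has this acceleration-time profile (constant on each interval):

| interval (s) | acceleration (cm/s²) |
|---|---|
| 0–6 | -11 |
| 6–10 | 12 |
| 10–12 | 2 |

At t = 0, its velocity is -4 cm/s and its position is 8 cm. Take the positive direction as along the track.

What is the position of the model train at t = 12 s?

On each constant-a segment, Δv = aΔt and Δx = v₀Δt + ½aΔt²; chain segment to segment.
0–6 s: v starts -4 cm/s; Δx = -4·6 + ½·-11·6² = -222 cm; v ends -70 cm/s.
6–10 s: v starts -70 cm/s; Δx = -70·4 + ½·12·4² = -184 cm; v ends -22 cm/s.
10–12 s: v starts -22 cm/s; Δx = -22·2 + ½·2·2² = -40 cm; v ends -18 cm/s.
x(12) = 8 + Σ Δx = -438 cm.

-438 cm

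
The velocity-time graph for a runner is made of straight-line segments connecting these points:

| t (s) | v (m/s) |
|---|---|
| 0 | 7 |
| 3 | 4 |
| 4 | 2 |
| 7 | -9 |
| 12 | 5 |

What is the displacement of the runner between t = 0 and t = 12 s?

-1 m

Displacement is the signed area under the v-t curve.
0–3 s: ½(7 + 4)(3) = 16.5 m
3–4 s: ½(4 + 2)(1) = 3 m
4–7 s: ½(2 + -9)(3) = -10.5 m
7–12 s: ½(-9 + 5)(5) = -10 m
Net displacement = -1 m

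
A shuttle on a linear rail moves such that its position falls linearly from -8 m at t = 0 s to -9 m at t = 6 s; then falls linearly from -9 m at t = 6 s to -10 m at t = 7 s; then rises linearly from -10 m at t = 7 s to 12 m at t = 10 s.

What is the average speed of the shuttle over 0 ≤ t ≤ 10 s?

2.4 m/s

Average speed = (total path length)/(elapsed time); on a piecewise-linear x-t graph the path length is Σ|Δx|.
0–6 s: |Δx| = |-9 − -8| = 1 m
6–7 s: |Δx| = |-10 − -9| = 1 m
7–10 s: |Δx| = |12 − -10| = 22 m
Total path = 24 m; average speed = 24/10 = 2.4 m/s.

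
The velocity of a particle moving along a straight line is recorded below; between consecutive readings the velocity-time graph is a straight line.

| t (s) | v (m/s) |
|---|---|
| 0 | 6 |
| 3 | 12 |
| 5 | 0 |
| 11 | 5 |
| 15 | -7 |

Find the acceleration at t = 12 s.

Acceleration is the slope of the v-t graph on 11–15 s: (-7 − 5)/(15 − 11) = -3 m/s².

-3 m/s²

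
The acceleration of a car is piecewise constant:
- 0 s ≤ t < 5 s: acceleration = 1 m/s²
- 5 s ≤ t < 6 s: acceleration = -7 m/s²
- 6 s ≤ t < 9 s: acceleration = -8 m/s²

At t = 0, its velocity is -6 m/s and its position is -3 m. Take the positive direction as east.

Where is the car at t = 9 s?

On each constant-a segment, Δv = aΔt and Δx = v₀Δt + ½aΔt²; chain segment to segment.
0–5 s: v starts -6 m/s; Δx = -6·5 + ½·1·5² = -17.5 m; v ends -1 m/s.
5–6 s: v starts -1 m/s; Δx = -1·1 + ½·-7·1² = -4.5 m; v ends -8 m/s.
6–9 s: v starts -8 m/s; Δx = -8·3 + ½·-8·3² = -60 m; v ends -32 m/s.
x(9) = -3 + Σ Δx = -85 m.

-85 m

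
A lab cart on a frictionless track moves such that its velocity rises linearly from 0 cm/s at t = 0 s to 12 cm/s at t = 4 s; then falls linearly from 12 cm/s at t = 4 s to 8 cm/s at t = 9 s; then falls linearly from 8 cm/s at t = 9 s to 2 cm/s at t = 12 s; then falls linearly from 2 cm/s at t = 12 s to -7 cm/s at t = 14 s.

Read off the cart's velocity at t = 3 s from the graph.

On 0–4 s the graph is linear from 0 to 12 cm/s: v(3) = 0 + (12 − 0)·(3 − 0)/(4 − 0) = 9 cm/s.

9 cm/s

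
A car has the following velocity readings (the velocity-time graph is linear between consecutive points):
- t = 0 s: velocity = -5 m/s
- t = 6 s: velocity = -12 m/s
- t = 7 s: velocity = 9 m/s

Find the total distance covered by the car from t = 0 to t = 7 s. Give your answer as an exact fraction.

Distance (not displacement) is the total path length: add the absolute areas under v-t.
0–6 s: |½(-5 + -12)(6)| = 51 m
6–7 s: v = 0 at t = 46/7 s; triangle areas 24/7 + 27/14 = 75/14 m
Total distance = 789/14 m

789/14 m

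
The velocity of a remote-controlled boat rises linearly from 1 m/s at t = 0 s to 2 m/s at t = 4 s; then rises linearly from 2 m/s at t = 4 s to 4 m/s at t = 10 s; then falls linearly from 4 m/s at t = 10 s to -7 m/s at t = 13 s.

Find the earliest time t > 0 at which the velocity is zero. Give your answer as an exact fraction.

t = 122/11 s

v changes sign on 10–13 s (from 4 to -7); the graph is linear there, so v = 0 at t = 10 + (-4)·(13 − 10)/(-7 − 4) = 122/11 s.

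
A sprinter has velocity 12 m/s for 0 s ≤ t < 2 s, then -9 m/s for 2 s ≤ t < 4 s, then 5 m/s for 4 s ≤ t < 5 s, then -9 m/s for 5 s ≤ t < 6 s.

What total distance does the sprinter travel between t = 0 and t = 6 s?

56 m

Total distance travelled is ∫|v| dt — sum the magnitudes of each area piece.
0–2 s: |12| × 2 = 24 m
2–4 s: |-9| × 2 = 18 m
4–5 s: |5| × 1 = 5 m
5–6 s: |-9| × 1 = 9 m
Total distance = 56 m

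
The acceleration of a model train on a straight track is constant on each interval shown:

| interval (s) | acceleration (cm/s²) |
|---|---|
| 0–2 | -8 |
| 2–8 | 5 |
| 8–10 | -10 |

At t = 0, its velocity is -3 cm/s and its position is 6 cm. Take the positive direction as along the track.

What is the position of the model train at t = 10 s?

-38 cm

On each constant-a segment, Δv = aΔt and Δx = v₀Δt + ½aΔt²; chain segment to segment.
0–2 s: v starts -3 cm/s; Δx = -3·2 + ½·-8·2² = -22 cm; v ends -19 cm/s.
2–8 s: v starts -19 cm/s; Δx = -19·6 + ½·5·6² = -24 cm; v ends 11 cm/s.
8–10 s: v starts 11 cm/s; Δx = 11·2 + ½·-10·2² = 2 cm; v ends -9 cm/s.
x(10) = 6 + Σ Δx = -38 cm.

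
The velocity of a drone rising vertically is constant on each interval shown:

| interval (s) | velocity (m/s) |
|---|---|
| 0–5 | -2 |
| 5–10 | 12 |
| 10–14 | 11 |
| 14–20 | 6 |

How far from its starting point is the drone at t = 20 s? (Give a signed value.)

130 m

Displacement is the signed area under the v-t curve.
0–5 s: -2 × 5 = -10 m
5–10 s: 12 × 5 = 60 m
10–14 s: 11 × 4 = 44 m
14–20 s: 6 × 6 = 36 m
Net displacement = 130 m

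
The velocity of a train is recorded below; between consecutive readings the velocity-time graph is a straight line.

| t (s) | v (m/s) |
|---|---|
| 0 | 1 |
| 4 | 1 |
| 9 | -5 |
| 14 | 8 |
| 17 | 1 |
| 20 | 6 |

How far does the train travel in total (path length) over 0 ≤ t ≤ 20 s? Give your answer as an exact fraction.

Distance (not displacement) is the total path length: add the absolute areas under v-t.
0–4 s: |1| × 4 = 4 m
4–9 s: v = 0 at t = 29/6 s; triangle areas 5/12 + 125/12 = 65/6 m
9–14 s: v = 0 at t = 142/13 s; triangle areas 125/26 + 160/13 = 445/26 m
14–17 s: |½(8 + 1)(3)| = 13.5 m
17–20 s: |½(1 + 6)(3)| = 10.5 m
Total distance = 2182/39 m

2182/39 m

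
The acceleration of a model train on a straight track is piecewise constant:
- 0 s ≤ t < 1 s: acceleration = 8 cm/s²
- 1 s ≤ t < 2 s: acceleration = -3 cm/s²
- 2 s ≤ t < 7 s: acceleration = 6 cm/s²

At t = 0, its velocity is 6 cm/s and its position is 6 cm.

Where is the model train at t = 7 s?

158.5 cm

On each constant-a segment, Δv = aΔt and Δx = v₀Δt + ½aΔt²; chain segment to segment.
0–1 s: v starts 6 cm/s; Δx = 6·1 + ½·8·1² = 10 cm; v ends 14 cm/s.
1–2 s: v starts 14 cm/s; Δx = 14·1 + ½·-3·1² = 12.5 cm; v ends 11 cm/s.
2–7 s: v starts 11 cm/s; Δx = 11·5 + ½·6·5² = 130 cm; v ends 41 cm/s.
x(7) = 6 + Σ Δx = 158.5 cm.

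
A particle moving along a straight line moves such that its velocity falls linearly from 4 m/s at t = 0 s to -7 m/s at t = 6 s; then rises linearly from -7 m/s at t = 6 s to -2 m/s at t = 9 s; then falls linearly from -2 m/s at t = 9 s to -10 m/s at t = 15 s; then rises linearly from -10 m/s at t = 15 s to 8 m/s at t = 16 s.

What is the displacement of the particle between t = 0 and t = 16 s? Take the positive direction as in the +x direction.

Displacement is the signed area under the v-t curve.
0–6 s: ½(4 + -7)(6) = -9 m
6–9 s: ½(-7 + -2)(3) = -13.5 m
9–15 s: ½(-2 + -10)(6) = -36 m
15–16 s: ½(-10 + 8)(1) = -1 m
Net displacement = -59.5 m

-59.5 m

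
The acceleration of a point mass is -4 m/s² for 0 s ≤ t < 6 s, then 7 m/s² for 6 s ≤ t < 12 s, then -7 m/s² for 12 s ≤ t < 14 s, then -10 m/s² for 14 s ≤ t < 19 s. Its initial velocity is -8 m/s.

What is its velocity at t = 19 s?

-54 m/s

Δv equals the area under the a-t graph; then v = v₀ + Δv.
0–6 s: -4 × 6 = -24 m/s
6–12 s: 7 × 6 = 42 m/s
12–14 s: -7 × 2 = -14 m/s
14–19 s: -10 × 5 = -50 m/s
Δv = -46 m/s, so v(19) = -8 + (-46) = -54 m/s.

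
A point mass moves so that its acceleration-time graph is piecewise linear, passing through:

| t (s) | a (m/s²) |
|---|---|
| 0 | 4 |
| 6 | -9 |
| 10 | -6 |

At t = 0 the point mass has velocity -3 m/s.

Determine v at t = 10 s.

-48 m/s

Δv equals the area under the a-t graph; then v = v₀ + Δv.
0–6 s: ½(4 + -9)(6) = -15 m/s
6–10 s: ½(-9 + -6)(4) = -30 m/s
Δv = -45 m/s, so v(10) = -3 + (-45) = -48 m/s.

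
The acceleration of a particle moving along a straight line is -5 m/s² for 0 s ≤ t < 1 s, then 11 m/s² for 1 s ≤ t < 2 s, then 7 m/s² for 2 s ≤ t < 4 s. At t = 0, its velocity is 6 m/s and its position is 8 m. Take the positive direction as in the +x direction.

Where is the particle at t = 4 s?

On each constant-a segment, Δv = aΔt and Δx = v₀Δt + ½aΔt²; chain segment to segment.
0–1 s: v starts 6 m/s; Δx = 6·1 + ½·-5·1² = 3.5 m; v ends 1 m/s.
1–2 s: v starts 1 m/s; Δx = 1·1 + ½·11·1² = 6.5 m; v ends 12 m/s.
2–4 s: v starts 12 m/s; Δx = 12·2 + ½·7·2² = 38 m; v ends 26 m/s.
x(4) = 8 + Σ Δx = 56 m.

56 m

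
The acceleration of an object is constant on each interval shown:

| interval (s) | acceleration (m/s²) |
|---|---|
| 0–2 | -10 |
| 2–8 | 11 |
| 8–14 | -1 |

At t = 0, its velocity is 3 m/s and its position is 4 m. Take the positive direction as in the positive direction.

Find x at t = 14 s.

On each constant-a segment, Δv = aΔt and Δx = v₀Δt + ½aΔt²; chain segment to segment.
0–2 s: v starts 3 m/s; Δx = 3·2 + ½·-10·2² = -14 m; v ends -17 m/s.
2–8 s: v starts -17 m/s; Δx = -17·6 + ½·11·6² = 96 m; v ends 49 m/s.
8–14 s: v starts 49 m/s; Δx = 49·6 + ½·-1·6² = 276 m; v ends 43 m/s.
x(14) = 4 + Σ Δx = 362 m.

362 m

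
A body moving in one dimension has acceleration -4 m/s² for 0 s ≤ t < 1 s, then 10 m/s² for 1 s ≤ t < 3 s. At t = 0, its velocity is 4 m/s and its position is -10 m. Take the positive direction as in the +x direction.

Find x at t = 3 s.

On each constant-a segment, Δv = aΔt and Δx = v₀Δt + ½aΔt²; chain segment to segment.
0–1 s: v starts 4 m/s; Δx = 4·1 + ½·-4·1² = 2 m; v ends 0 m/s.
1–3 s: v starts 0 m/s; Δx = 0·2 + ½·10·2² = 20 m; v ends 20 m/s.
x(3) = -10 + Σ Δx = 12 m.

12 m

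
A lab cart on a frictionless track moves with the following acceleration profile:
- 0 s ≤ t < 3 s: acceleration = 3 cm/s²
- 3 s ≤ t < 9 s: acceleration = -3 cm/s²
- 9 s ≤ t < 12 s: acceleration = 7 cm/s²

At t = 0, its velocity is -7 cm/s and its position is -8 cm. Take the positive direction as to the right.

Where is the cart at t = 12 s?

On each constant-a segment, Δv = aΔt and Δx = v₀Δt + ½aΔt²; chain segment to segment.
0–3 s: v starts -7 cm/s; Δx = -7·3 + ½·3·3² = -7.5 cm; v ends 2 cm/s.
3–9 s: v starts 2 cm/s; Δx = 2·6 + ½·-3·6² = -42 cm; v ends -16 cm/s.
9–12 s: v starts -16 cm/s; Δx = -16·3 + ½·7·3² = -16.5 cm; v ends 5 cm/s.
x(12) = -8 + Σ Δx = -74 cm.

-74 cm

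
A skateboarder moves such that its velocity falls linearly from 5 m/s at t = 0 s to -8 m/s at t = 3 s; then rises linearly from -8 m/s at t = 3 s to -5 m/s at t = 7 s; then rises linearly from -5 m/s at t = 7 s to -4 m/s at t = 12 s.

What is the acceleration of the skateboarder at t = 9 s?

0.2 m/s²

Acceleration is the slope of the v-t graph on 7–12 s: (-4 − -5)/(12 − 7) = 0.2 m/s².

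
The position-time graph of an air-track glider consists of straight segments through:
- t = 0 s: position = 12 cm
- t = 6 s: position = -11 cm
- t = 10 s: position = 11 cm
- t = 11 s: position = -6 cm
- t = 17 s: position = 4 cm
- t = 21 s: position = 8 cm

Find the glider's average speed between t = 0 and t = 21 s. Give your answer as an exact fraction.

76/21 cm/s

Average speed = (total path length)/(elapsed time); on a piecewise-linear x-t graph the path length is Σ|Δx|.
0–6 s: |Δx| = |-11 − 12| = 23 cm
6–10 s: |Δx| = |11 − -11| = 22 cm
10–11 s: |Δx| = |-6 − 11| = 17 cm
11–17 s: |Δx| = |4 − -6| = 10 cm
17–21 s: |Δx| = |8 − 4| = 4 cm
Total path = 76 cm; average speed = 76/21 = 76/21 cm/s.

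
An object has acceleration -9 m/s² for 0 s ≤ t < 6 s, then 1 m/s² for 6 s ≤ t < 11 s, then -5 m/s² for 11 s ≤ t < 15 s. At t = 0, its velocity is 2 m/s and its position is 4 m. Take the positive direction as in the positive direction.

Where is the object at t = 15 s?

-621.5 m

On each constant-a segment, Δv = aΔt and Δx = v₀Δt + ½aΔt²; chain segment to segment.
0–6 s: v starts 2 m/s; Δx = 2·6 + ½·-9·6² = -150 m; v ends -52 m/s.
6–11 s: v starts -52 m/s; Δx = -52·5 + ½·1·5² = -247.5 m; v ends -47 m/s.
11–15 s: v starts -47 m/s; Δx = -47·4 + ½·-5·4² = -228 m; v ends -67 m/s.
x(15) = 4 + Σ Δx = -621.5 m.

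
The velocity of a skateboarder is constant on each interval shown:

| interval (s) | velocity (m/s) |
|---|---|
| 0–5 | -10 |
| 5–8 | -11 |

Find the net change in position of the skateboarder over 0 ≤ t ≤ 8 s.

-83 m

Displacement is the signed area under the v-t curve.
0–5 s: -10 × 5 = -50 m
5–8 s: -11 × 3 = -33 m
Net displacement = -83 m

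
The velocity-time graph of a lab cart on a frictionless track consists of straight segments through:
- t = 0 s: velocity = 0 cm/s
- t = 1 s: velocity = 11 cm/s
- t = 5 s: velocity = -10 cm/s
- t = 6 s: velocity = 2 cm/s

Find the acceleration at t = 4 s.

-5.25 cm/s²

Acceleration is the slope of the v-t graph on 1–5 s: (-10 − 11)/(5 − 1) = -5.25 cm/s².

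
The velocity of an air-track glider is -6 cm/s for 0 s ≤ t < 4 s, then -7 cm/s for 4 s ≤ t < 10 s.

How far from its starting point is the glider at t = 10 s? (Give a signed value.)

-66 cm

Net displacement equals the area under the velocity-time graph (areas below the axis count negative).
0–4 s: -6 × 4 = -24 cm
4–10 s: -7 × 6 = -42 cm
Net displacement = -66 cm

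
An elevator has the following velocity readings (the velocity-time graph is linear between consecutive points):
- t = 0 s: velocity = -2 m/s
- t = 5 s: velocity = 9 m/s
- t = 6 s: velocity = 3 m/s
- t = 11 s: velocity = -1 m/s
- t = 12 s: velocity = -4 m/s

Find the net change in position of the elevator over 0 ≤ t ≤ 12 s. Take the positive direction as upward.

26 m

Displacement is the signed area under the v-t curve.
0–5 s: ½(-2 + 9)(5) = 17.5 m
5–6 s: ½(9 + 3)(1) = 6 m
6–11 s: ½(3 + -1)(5) = 5 m
11–12 s: ½(-1 + -4)(1) = -2.5 m
Net displacement = 26 m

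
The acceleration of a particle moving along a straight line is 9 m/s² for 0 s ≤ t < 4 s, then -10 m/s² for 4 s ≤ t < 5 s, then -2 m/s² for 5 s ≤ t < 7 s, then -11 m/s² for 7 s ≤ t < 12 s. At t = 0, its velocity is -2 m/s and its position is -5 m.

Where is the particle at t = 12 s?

On each constant-a segment, Δv = aΔt and Δx = v₀Δt + ½aΔt²; chain segment to segment.
0–4 s: v starts -2 m/s; Δx = -2·4 + ½·9·4² = 64 m; v ends 34 m/s.
4–5 s: v starts 34 m/s; Δx = 34·1 + ½·-10·1² = 29 m; v ends 24 m/s.
5–7 s: v starts 24 m/s; Δx = 24·2 + ½·-2·2² = 44 m; v ends 20 m/s.
7–12 s: v starts 20 m/s; Δx = 20·5 + ½·-11·5² = -37.5 m; v ends -35 m/s.
x(12) = -5 + Σ Δx = 94.5 m.

94.5 m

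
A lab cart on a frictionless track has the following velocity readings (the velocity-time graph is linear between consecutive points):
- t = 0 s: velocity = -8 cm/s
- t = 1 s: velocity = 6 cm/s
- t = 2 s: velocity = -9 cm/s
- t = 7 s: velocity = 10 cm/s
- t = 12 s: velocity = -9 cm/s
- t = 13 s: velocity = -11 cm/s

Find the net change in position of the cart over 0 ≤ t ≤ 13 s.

Net displacement equals the area under the velocity-time graph (areas below the axis count negative).
0–1 s: ½(-8 + 6)(1) = -1 cm
1–2 s: ½(6 + -9)(1) = -1.5 cm
2–7 s: ½(-9 + 10)(5) = 2.5 cm
7–12 s: ½(10 + -9)(5) = 2.5 cm
12–13 s: ½(-9 + -11)(1) = -10 cm
Net displacement = -7.5 cm

-7.5 cm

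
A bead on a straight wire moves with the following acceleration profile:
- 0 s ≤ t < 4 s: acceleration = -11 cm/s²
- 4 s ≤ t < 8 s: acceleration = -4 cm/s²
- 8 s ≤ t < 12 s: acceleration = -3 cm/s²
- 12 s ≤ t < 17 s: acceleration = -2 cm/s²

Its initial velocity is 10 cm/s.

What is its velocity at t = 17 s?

-72 cm/s

Δv equals the area under the a-t graph; then v = v₀ + Δv.
0–4 s: -11 × 4 = -44 cm/s
4–8 s: -4 × 4 = -16 cm/s
8–12 s: -3 × 4 = -12 cm/s
12–17 s: -2 × 5 = -10 cm/s
Δv = -82 cm/s, so v(17) = 10 + (-82) = -72 cm/s.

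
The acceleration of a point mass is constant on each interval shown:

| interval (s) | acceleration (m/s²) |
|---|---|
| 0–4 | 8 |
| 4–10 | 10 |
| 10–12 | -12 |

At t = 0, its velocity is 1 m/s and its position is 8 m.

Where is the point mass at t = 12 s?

On each constant-a segment, Δv = aΔt and Δx = v₀Δt + ½aΔt²; chain segment to segment.
0–4 s: v starts 1 m/s; Δx = 1·4 + ½·8·4² = 68 m; v ends 33 m/s.
4–10 s: v starts 33 m/s; Δx = 33·6 + ½·10·6² = 378 m; v ends 93 m/s.
10–12 s: v starts 93 m/s; Δx = 93·2 + ½·-12·2² = 162 m; v ends 69 m/s.
x(12) = 8 + Σ Δx = 616 m.

616 m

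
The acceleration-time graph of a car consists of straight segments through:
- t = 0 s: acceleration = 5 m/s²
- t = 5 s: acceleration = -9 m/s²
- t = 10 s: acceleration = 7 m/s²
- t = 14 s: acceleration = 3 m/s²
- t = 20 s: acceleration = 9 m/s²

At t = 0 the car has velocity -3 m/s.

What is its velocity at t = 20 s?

Δv equals the area under the a-t graph; then v = v₀ + Δv.
0–5 s: ½(5 + -9)(5) = -10 m/s
5–10 s: ½(-9 + 7)(5) = -5 m/s
10–14 s: ½(7 + 3)(4) = 20 m/s
14–20 s: ½(3 + 9)(6) = 36 m/s
Δv = 41 m/s, so v(20) = -3 + (41) = 38 m/s.

38 m/s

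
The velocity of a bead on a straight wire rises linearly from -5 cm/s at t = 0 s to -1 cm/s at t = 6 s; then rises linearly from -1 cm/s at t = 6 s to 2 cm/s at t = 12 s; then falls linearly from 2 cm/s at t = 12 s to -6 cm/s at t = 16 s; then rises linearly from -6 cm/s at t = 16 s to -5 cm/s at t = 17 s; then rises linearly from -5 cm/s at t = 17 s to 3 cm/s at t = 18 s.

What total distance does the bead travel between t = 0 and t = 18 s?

Total distance travelled is ∫|v| dt — sum the magnitudes of each area piece.
0–6 s: |½(-5 + -1)(6)| = 18 cm
6–12 s: v = 0 at t = 8 s; triangle areas 1 + 4 = 5 cm
12–16 s: v = 0 at t = 13 s; triangle areas 1 + 9 = 10 cm
16–17 s: |½(-6 + -5)(1)| = 5.5 cm
17–18 s: v = 0 at t = 17.625 s; triangle areas 1.5625 + 0.5625 = 2.125 cm
Total distance = 40.625 cm

40.625 cm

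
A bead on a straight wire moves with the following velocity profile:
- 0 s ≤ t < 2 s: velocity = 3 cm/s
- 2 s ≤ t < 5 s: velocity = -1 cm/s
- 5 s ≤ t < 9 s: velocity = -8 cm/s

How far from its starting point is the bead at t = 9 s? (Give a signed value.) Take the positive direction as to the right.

-29 cm

Displacement is the signed area under the v-t curve.
0–2 s: 3 × 2 = 6 cm
2–5 s: -1 × 3 = -3 cm
5–9 s: -8 × 4 = -32 cm
Net displacement = -29 cm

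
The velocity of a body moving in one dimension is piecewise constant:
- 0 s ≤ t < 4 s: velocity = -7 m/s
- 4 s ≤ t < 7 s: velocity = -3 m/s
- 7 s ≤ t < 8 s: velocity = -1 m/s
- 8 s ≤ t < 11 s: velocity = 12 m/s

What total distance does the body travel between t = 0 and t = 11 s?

Total distance travelled is ∫|v| dt — sum the magnitudes of each area piece.
0–4 s: |-7| × 4 = 28 m
4–7 s: |-3| × 3 = 9 m
7–8 s: |-1| × 1 = 1 m
8–11 s: |12| × 3 = 36 m
Total distance = 74 m

74 m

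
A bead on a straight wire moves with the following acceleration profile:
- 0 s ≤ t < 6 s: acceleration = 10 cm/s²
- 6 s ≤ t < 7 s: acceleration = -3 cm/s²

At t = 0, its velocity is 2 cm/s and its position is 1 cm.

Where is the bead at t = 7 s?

On each constant-a segment, Δv = aΔt and Δx = v₀Δt + ½aΔt²; chain segment to segment.
0–6 s: v starts 2 cm/s; Δx = 2·6 + ½·10·6² = 192 cm; v ends 62 cm/s.
6–7 s: v starts 62 cm/s; Δx = 62·1 + ½·-3·1² = 60.5 cm; v ends 59 cm/s.
x(7) = 1 + Σ Δx = 253.5 cm.

253.5 cm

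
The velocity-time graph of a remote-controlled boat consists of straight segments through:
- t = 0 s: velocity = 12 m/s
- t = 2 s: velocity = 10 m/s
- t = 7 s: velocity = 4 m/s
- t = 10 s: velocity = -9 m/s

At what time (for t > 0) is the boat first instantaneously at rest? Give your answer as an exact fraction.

v changes sign on 7–10 s (from 4 to -9); the graph is linear there, so v = 0 at t = 7 + (-4)·(10 − 7)/(-9 − 4) = 103/13 s.

t = 103/13 s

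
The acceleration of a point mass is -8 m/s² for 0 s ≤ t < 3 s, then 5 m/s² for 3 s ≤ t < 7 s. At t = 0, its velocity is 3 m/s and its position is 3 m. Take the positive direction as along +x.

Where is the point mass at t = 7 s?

-68 m

On each constant-a segment, Δv = aΔt and Δx = v₀Δt + ½aΔt²; chain segment to segment.
0–3 s: v starts 3 m/s; Δx = 3·3 + ½·-8·3² = -27 m; v ends -21 m/s.
3–7 s: v starts -21 m/s; Δx = -21·4 + ½·5·4² = -44 m; v ends -1 m/s.
x(7) = 3 + Σ Δx = -68 m.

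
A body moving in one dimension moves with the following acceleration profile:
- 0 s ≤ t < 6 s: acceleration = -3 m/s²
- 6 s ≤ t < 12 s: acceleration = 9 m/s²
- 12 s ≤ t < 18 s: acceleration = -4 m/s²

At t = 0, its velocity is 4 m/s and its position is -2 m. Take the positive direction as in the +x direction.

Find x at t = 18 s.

214 m

On each constant-a segment, Δv = aΔt and Δx = v₀Δt + ½aΔt²; chain segment to segment.
0–6 s: v starts 4 m/s; Δx = 4·6 + ½·-3·6² = -30 m; v ends -14 m/s.
6–12 s: v starts -14 m/s; Δx = -14·6 + ½·9·6² = 78 m; v ends 40 m/s.
12–18 s: v starts 40 m/s; Δx = 40·6 + ½·-4·6² = 168 m; v ends 16 m/s.
x(18) = -2 + Σ Δx = 214 m.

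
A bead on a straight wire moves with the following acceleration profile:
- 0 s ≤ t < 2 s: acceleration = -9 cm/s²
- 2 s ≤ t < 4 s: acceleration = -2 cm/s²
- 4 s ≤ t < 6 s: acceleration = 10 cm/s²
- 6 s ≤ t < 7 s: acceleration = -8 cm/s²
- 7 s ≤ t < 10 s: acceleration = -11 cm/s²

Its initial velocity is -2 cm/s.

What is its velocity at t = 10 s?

Δv equals the area under the a-t graph; then v = v₀ + Δv.
0–2 s: -9 × 2 = -18 cm/s
2–4 s: -2 × 2 = -4 cm/s
4–6 s: 10 × 2 = 20 cm/s
6–7 s: -8 × 1 = -8 cm/s
7–10 s: -11 × 3 = -33 cm/s
Δv = -43 cm/s, so v(10) = -2 + (-43) = -45 cm/s.

-45 cm/s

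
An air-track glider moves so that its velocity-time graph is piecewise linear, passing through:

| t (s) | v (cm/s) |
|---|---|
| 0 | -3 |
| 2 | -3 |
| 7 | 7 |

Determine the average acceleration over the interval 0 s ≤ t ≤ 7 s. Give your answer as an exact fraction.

10/7 cm/s²

Average acceleration = Δv/Δt = (7 − -3)/(7 − 0) = 10/7 cm/s².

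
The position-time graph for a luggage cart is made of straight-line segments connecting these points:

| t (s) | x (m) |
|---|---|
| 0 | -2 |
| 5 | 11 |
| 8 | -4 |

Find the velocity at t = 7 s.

-5 m/s

Velocity is the slope of the x-t graph on 5–8 s: (-4 − 11)/(8 − 5) = -5 m/s.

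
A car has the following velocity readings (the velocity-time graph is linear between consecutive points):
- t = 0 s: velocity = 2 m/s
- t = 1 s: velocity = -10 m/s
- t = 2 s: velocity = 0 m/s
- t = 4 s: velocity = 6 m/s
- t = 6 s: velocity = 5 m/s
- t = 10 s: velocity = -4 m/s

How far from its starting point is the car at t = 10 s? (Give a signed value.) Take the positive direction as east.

10 m

Net displacement equals the area under the velocity-time graph (areas below the axis count negative).
0–1 s: ½(2 + -10)(1) = -4 m
1–2 s: ½(-10 + 0)(1) = -5 m
2–4 s: ½(0 + 6)(2) = 6 m
4–6 s: ½(6 + 5)(2) = 11 m
6–10 s: ½(5 + -4)(4) = 2 m
Net displacement = 10 m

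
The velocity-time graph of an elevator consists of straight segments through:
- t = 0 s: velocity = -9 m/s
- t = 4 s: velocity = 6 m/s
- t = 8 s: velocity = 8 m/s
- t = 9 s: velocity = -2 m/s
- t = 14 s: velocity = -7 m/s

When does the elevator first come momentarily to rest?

v changes sign on 0–4 s (from -9 to 6); the graph is linear there, so v = 0 at t = 0 + (9)·(4 − 0)/(6 − -9) = 2.4 s.

t = 2.4 s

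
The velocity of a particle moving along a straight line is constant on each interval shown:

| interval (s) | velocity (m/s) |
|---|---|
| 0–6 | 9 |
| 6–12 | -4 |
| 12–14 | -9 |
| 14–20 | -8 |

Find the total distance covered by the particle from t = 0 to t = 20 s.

144 m

Distance (not displacement) is the total path length: add the absolute areas under v-t.
0–6 s: |9| × 6 = 54 m
6–12 s: |-4| × 6 = 24 m
12–14 s: |-9| × 2 = 18 m
14–20 s: |-8| × 6 = 48 m
Total distance = 144 m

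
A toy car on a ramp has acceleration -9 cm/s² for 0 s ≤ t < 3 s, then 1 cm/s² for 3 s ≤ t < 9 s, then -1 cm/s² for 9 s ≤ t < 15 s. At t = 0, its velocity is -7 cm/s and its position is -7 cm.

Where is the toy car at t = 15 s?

On each constant-a segment, Δv = aΔt and Δx = v₀Δt + ½aΔt²; chain segment to segment.
0–3 s: v starts -7 cm/s; Δx = -7·3 + ½·-9·3² = -61.5 cm; v ends -34 cm/s.
3–9 s: v starts -34 cm/s; Δx = -34·6 + ½·1·6² = -186 cm; v ends -28 cm/s.
9–15 s: v starts -28 cm/s; Δx = -28·6 + ½·-1·6² = -186 cm; v ends -34 cm/s.
x(15) = -7 + Σ Δx = -440.5 cm.

-440.5 cm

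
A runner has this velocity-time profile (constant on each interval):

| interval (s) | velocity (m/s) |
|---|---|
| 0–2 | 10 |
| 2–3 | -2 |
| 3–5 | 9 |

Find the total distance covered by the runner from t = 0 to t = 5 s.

Distance (not displacement) is the total path length: add the absolute areas under v-t.
0–2 s: |10| × 2 = 20 m
2–3 s: |-2| × 1 = 2 m
3–5 s: |9| × 2 = 18 m
Total distance = 40 m

40 m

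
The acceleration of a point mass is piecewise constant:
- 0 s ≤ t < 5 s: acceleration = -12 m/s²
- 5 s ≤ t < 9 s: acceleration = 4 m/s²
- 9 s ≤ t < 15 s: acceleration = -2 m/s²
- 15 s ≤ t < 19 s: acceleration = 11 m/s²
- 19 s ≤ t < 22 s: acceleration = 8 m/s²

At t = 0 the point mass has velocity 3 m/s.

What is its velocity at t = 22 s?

15 m/s

Δv equals the area under the a-t graph; then v = v₀ + Δv.
0–5 s: -12 × 5 = -60 m/s
5–9 s: 4 × 4 = 16 m/s
9–15 s: -2 × 6 = -12 m/s
15–19 s: 11 × 4 = 44 m/s
19–22 s: 8 × 3 = 24 m/s
Δv = 12 m/s, so v(22) = 3 + (12) = 15 m/s.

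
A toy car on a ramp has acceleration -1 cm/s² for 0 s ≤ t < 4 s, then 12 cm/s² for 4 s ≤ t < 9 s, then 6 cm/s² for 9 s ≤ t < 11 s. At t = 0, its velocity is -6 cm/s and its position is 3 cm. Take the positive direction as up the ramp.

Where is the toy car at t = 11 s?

On each constant-a segment, Δv = aΔt and Δx = v₀Δt + ½aΔt²; chain segment to segment.
0–4 s: v starts -6 cm/s; Δx = -6·4 + ½·-1·4² = -32 cm; v ends -10 cm/s.
4–9 s: v starts -10 cm/s; Δx = -10·5 + ½·12·5² = 100 cm; v ends 50 cm/s.
9–11 s: v starts 50 cm/s; Δx = 50·2 + ½·6·2² = 112 cm; v ends 62 cm/s.
x(11) = 3 + Σ Δx = 183 cm.

183 cm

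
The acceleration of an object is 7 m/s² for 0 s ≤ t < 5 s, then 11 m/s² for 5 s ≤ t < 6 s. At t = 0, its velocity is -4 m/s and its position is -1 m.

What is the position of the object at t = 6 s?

On each constant-a segment, Δv = aΔt and Δx = v₀Δt + ½aΔt²; chain segment to segment.
0–5 s: v starts -4 m/s; Δx = -4·5 + ½·7·5² = 67.5 m; v ends 31 m/s.
5–6 s: v starts 31 m/s; Δx = 31·1 + ½·11·1² = 36.5 m; v ends 42 m/s.
x(6) = -1 + Σ Δx = 103 m.

103 m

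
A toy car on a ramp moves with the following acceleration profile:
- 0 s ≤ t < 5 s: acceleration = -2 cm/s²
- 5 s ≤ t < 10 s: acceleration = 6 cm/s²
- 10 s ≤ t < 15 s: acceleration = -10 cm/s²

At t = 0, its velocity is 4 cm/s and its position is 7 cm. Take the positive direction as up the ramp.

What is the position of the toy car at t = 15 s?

42 cm

On each constant-a segment, Δv = aΔt and Δx = v₀Δt + ½aΔt²; chain segment to segment.
0–5 s: v starts 4 cm/s; Δx = 4·5 + ½·-2·5² = -5 cm; v ends -6 cm/s.
5–10 s: v starts -6 cm/s; Δx = -6·5 + ½·6·5² = 45 cm; v ends 24 cm/s.
10–15 s: v starts 24 cm/s; Δx = 24·5 + ½·-10·5² = -5 cm; v ends -26 cm/s.
x(15) = 7 + Σ Δx = 42 cm.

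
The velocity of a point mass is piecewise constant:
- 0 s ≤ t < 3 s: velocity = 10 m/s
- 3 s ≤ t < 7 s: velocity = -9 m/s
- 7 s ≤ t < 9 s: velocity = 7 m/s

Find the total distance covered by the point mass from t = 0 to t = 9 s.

80 m

Total distance travelled is ∫|v| dt — sum the magnitudes of each area piece.
0–3 s: |10| × 3 = 30 m
3–7 s: |-9| × 4 = 36 m
7–9 s: |7| × 2 = 14 m
Total distance = 80 m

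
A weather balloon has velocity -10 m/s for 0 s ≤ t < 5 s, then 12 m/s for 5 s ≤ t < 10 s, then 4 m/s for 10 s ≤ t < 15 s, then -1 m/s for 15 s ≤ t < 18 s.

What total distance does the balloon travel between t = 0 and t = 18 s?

Total distance travelled is ∫|v| dt — sum the magnitudes of each area piece.
0–5 s: |-10| × 5 = 50 m
5–10 s: |12| × 5 = 60 m
10–15 s: |4| × 5 = 20 m
15–18 s: |-1| × 3 = 3 m
Total distance = 133 m

133 m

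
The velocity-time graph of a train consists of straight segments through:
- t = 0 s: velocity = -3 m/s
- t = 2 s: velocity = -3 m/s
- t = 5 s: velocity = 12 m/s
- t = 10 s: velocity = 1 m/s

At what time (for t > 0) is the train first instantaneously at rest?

v changes sign on 2–5 s (from -3 to 12); the graph is linear there, so v = 0 at t = 2 + (3)·(5 − 2)/(12 − -3) = 2.6 s.

t = 2.6 s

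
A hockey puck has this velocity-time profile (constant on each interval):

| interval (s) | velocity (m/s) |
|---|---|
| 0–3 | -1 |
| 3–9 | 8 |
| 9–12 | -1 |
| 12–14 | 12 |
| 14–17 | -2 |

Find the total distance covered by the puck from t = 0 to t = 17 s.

84 m

Distance (not displacement) is the total path length: add the absolute areas under v-t.
0–3 s: |-1| × 3 = 3 m
3–9 s: |8| × 6 = 48 m
9–12 s: |-1| × 3 = 3 m
12–14 s: |12| × 2 = 24 m
14–17 s: |-2| × 3 = 6 m
Total distance = 84 m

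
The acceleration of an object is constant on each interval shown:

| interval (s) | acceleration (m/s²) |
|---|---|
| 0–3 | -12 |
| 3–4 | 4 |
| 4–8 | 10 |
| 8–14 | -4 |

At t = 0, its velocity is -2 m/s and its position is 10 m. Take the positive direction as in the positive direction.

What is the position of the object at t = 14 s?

On each constant-a segment, Δv = aΔt and Δx = v₀Δt + ½aΔt²; chain segment to segment.
0–3 s: v starts -2 m/s; Δx = -2·3 + ½·-12·3² = -60 m; v ends -38 m/s.
3–4 s: v starts -38 m/s; Δx = -38·1 + ½·4·1² = -36 m; v ends -34 m/s.
4–8 s: v starts -34 m/s; Δx = -34·4 + ½·10·4² = -56 m; v ends 6 m/s.
8–14 s: v starts 6 m/s; Δx = 6·6 + ½·-4·6² = -36 m; v ends -18 m/s.
x(14) = 10 + Σ Δx = -178 m.

-178 m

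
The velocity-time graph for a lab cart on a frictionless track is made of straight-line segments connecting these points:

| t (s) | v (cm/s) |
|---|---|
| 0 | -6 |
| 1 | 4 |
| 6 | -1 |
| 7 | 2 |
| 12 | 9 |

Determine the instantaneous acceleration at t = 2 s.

-1 cm/s²

Acceleration is the slope of the v-t graph on 1–6 s: (-1 − 4)/(6 − 1) = -1 cm/s².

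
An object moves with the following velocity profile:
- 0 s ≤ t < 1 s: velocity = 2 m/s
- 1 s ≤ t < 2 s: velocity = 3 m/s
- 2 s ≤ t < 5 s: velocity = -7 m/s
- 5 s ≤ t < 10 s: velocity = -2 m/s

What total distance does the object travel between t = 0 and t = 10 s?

36 m

Total distance travelled is ∫|v| dt — sum the magnitudes of each area piece.
0–1 s: |2| × 1 = 2 m
1–2 s: |3| × 1 = 3 m
2–5 s: |-7| × 3 = 21 m
5–10 s: |-2| × 5 = 10 m
Total distance = 36 m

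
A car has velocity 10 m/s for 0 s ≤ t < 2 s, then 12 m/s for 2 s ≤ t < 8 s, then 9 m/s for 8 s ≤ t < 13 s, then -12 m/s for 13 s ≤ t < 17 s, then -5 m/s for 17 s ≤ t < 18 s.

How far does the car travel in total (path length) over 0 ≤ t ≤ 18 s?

190 m

Distance (not displacement) is the total path length: add the absolute areas under v-t.
0–2 s: |10| × 2 = 20 m
2–8 s: |12| × 6 = 72 m
8–13 s: |9| × 5 = 45 m
13–17 s: |-12| × 4 = 48 m
17–18 s: |-5| × 1 = 5 m
Total distance = 190 m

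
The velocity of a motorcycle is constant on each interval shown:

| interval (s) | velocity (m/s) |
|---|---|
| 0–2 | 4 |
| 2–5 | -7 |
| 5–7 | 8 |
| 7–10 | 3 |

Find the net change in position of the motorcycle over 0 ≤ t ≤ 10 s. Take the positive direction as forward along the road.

Net displacement equals the area under the velocity-time graph (areas below the axis count negative).
0–2 s: 4 × 2 = 8 m
2–5 s: -7 × 3 = -21 m
5–7 s: 8 × 2 = 16 m
7–10 s: 3 × 3 = 9 m
Net displacement = 12 m

12 m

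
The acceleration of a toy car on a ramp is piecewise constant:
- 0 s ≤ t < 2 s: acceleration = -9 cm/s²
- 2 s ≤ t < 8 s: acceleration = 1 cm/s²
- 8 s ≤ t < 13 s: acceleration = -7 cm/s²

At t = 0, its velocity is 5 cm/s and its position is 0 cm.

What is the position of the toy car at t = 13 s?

On each constant-a segment, Δv = aΔt and Δx = v₀Δt + ½aΔt²; chain segment to segment.
0–2 s: v starts 5 cm/s; Δx = 5·2 + ½·-9·2² = -8 cm; v ends -13 cm/s.
2–8 s: v starts -13 cm/s; Δx = -13·6 + ½·1·6² = -60 cm; v ends -7 cm/s.
8–13 s: v starts -7 cm/s; Δx = -7·5 + ½·-7·5² = -122.5 cm; v ends -42 cm/s.
x(13) = 0 + Σ Δx = -190.5 cm.

-190.5 cm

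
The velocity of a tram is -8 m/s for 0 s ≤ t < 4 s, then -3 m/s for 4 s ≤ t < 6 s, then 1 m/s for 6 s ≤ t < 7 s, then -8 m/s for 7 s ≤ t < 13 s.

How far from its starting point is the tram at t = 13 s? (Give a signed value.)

Displacement is the signed area under the v-t curve.
0–4 s: -8 × 4 = -32 m
4–6 s: -3 × 2 = -6 m
6–7 s: 1 × 1 = 1 m
7–13 s: -8 × 6 = -48 m
Net displacement = -85 m

-85 m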